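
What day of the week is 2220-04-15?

Saturday

Doomsday rule: the anchor day for the 2200s is Friday. For year 20: 20÷12 = 1 r 8, and 8÷4 = 2, so 1+8+2 = 11.
Friday + 11 ≡ Tuesday — that's 2220's doomsday.
In April the doomsday date is Apr 4.
Apr 15 is 11 days after Apr 4; 11 mod 7 = 4, so Tuesday + 4 = Saturday.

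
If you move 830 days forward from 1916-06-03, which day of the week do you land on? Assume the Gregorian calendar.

Wednesday

First find the weekday of Jun 3, 1916. Doomsday rule: the anchor day for the 1900s is Wednesday. For year 16: 16÷12 = 1 r 4, and 4÷4 = 1, so 1+4+1 = 6.
Wednesday + 6 ≡ Tuesday — that's 1916's doomsday.
In June the doomsday date is Jun 6.
Jun 3 is 3 days before Jun 6; 3 mod 7 = 3, so Tuesday − 3 = Saturday.
830 mod 7 = 4, so 830 days after a Saturday is Saturday + 4 = Wednesday.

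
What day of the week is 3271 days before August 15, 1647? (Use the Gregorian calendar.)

Tuesday

Aug 15, 1647 is a Thursday.
3271 mod 7 = 2, so 3271 days before a Thursday is Thursday − 2 = Tuesday.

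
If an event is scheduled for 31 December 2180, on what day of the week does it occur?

Doomsday rule: the anchor day for the 2100s is Sunday. For year 80: 80÷12 = 6 r 8, and 8÷4 = 2, so 6+8+2 = 16.
Sunday + 16 ≡ Tuesday — that's 2180's doomsday.
In December the doomsday date is Dec 12.
Dec 31 is 19 days after Dec 12; 19 mod 7 = 5, so Tuesday + 5 = Sunday.

Sunday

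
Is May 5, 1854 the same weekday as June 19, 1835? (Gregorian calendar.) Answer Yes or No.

Yes

From Jun 19, 1835 to May 5, 1854 is 6895 days.
6895 mod 7 = 0, so they are the same weekday.
(Jun 19, 1835 is a Friday; May 5, 1854 is a Friday.)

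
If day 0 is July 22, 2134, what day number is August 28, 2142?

Jul 22, 2134 → Jul 22, 2135: 365 days.
Jul 22, 2135 → Jul 22, 2136: 366 days (Feb 29, 2136 is in that span).
Jul 22, 2136 → Jul 22, 2137: 365 days.
Jul 22, 2137 → Jul 22, 2138: 365 days.
Jul 22, 2138 → Jul 22, 2139: 365 days.
Jul 22, 2139 → Jul 22, 2140: 366 days (Feb 29, 2140 is in that span).
Jul 22, 2140 → Jul 22, 2141: 365 days.
Jul 22, 2141 → Jul 22, 2142: 365 days.
Jul 22, 2142 → Aug 22, 2142: 31 days (July has 31).
Aug 22, 2142 → Aug 28, 2142: 6 days.
Total: 2959 days.

2959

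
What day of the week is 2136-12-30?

Doomsday rule: the anchor day for the 2100s is Sunday. For year 36: 36÷12 = 3 r 0, and 0÷4 = 0, so 3+0+0 = 3.
Sunday + 3 ≡ Wednesday — that's 2136's doomsday.
In December the doomsday date is Dec 12.
Dec 30 is 18 days after Dec 12; 18 mod 7 = 4, so Wednesday + 4 = Sunday.

Sunday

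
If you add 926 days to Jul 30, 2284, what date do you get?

February 11, 2287

+365 (one year) → Jul 30, 2285 (561 left).
+365 (one year) → Jul 30, 2286 (196 left).
Jul has 31 days: +2 → Aug 1, 2286 (194 left).
Aug has 31 days: +31 → Sep 1, 2286 (163 left).
Sep has 30 days: +30 → Oct 1, 2286 (133 left).
Oct has 31 days: +31 → Nov 1, 2286 (102 left).
Nov has 30 days: +30 → Dec 1, 2286 (72 left).
Dec has 31 days: +31 → Jan 1, 2287 (41 left).
Jan has 31 days: +31 → Feb 1, 2287 (10 left).
+10 → Feb 11, 2287.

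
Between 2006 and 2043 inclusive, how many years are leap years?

Multiples of 4 in [2006,2043]: 9.
Of those, multiples of 100: 0 (not leap unless ÷400).
Multiples of 400: 0.
Leap years = 9 − 0 + 0 = 9.

9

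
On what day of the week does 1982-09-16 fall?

Thursday

Doomsday rule: the anchor day for the 1900s is Wednesday. For year 82: 82÷12 = 6 r 10, and 10÷4 = 2, so 6+10+2 = 18.
Wednesday + 18 ≡ Sunday — that's 1982's doomsday.
In September the doomsday date is Sep 5.
Sep 16 is 11 days after Sep 5; 11 mod 7 = 4, so Sunday + 4 = Thursday.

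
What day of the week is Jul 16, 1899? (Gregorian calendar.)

Sunday

January 1, 1899 is a Sunday.
Jan 1, 1899 → Feb 1, 1899: 31 days (January has 31).
Feb 1, 1899 → Mar 1, 1899: 28 days (February has 28).
Mar 1, 1899 → Apr 1, 1899: 31 days (March has 31).
Apr 1, 1899 → May 1, 1899: 30 days (April has 30).
May 1, 1899 → Jun 1, 1899: 31 days (May has 31).
Jun 1, 1899 → Jul 1, 1899: 30 days (June has 30).
Jul 1, 1899 → Jul 16, 1899: 15 days.
Total: 196 days.
196 mod 7 = 0, so Sunday + 0 = Sunday.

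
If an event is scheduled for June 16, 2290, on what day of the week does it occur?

Monday

Doomsday rule: the anchor day for the 2200s is Friday. For year 90: 90÷12 = 7 r 6, and 6÷4 = 1, so 7+6+1 = 14.
Friday + 14 ≡ Friday — that's 2290's doomsday.
In June the doomsday date is Jun 6.
Jun 16 is 10 days after Jun 6; 10 mod 7 = 3, so Friday + 3 = Monday.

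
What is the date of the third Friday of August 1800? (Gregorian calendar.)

August 15, 1800

August 1, 1800 is a Friday.
The first Friday is therefore August 1 (same day).
The third Friday is 1 + 2×7 = August 15.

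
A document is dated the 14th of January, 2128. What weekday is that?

Doomsday rule: the anchor day for the 2100s is Sunday. For year 28: 28÷12 = 2 r 4, and 4÷4 = 1, so 2+4+1 = 7.
Sunday + 7 ≡ Sunday — that's 2128's doomsday.
In January the doomsday date is Jan 4 (2128 is a leap year (divisible by 4)).
Jan 14 is 10 days after Jan 4; 10 mod 7 = 3, so Sunday + 3 = Wednesday.

Wednesday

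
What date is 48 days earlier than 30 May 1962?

April 12, 1962

−30 → Apr 30, 1962 (end of Apr, 30 days; 18 left).
−18 → Apr 12, 1962.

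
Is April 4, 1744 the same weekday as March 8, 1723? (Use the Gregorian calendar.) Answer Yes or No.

No

From Mar 8, 1723 to Apr 4, 1744 is 7698 days.
7698 mod 7 = 5, so they are different weekdays.
(Mar 8, 1723 is a Monday; Apr 4, 1744 is a Saturday.)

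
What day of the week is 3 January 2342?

Doomsday rule: the anchor day for the 2300s is Wednesday. For year 42: 42÷12 = 3 r 6, and 6÷4 = 1, so 3+6+1 = 10.
Wednesday + 10 ≡ Saturday — that's 2342's doomsday.
In January the doomsday date is Jan 3 (2342 is not a leap year).
Jan 3 is the doomsday itself: Saturday.

Saturday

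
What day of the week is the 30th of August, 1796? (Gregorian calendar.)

Tuesday

Doomsday rule: the anchor day for the 1700s is Sunday. For year 96: 96÷12 = 8 r 0, and 0÷4 = 0, so 8+0+0 = 8.
Sunday + 8 ≡ Monday — that's 1796's doomsday.
In August the doomsday date is Aug 8.
Aug 30 is 22 days after Aug 8; 22 mod 7 = 1, so Monday + 1 = Tuesday.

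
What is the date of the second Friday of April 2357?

April 1, 2357 is a Monday.
The first Friday is therefore April 5 (4 days later).
The second Friday is 5 + 1×7 = April 12.

April 12, 2357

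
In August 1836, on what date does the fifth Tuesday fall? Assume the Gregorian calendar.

August 30, 1836

August 1, 1836 is a Monday.
The first Tuesday is therefore August 2 (1 days later).
The fifth Tuesday is 2 + 4×7 = August 30.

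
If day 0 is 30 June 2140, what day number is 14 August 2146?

Jun 30, 2140 → Jun 30, 2141: 365 days.
Jun 30, 2141 → Jun 30, 2142: 365 days.
Jun 30, 2142 → Jun 30, 2143: 365 days.
Jun 30, 2143 → Jun 30, 2144: 366 days (Feb 29, 2144 is in that span).
Jun 30, 2144 → Jun 30, 2145: 365 days.
Jun 30, 2145 → Jun 30, 2146: 365 days.
Jun 30, 2146 → Jul 30, 2146: 30 days (June has 30).
Jul 30, 2146 → Aug 14, 2146: 15 days.
Total: 2236 days.

2236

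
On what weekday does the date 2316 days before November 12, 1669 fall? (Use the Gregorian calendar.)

Nov 12, 1669 is a Tuesday.
2316 mod 7 = 6, so 2316 days before a Tuesday is Tuesday − 6 = Wednesday.

Wednesday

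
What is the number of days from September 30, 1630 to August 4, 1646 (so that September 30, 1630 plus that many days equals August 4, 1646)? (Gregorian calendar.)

Sep 30, 1630 → Sep 30, 1631: 365 days.
Sep 30, 1631 → Sep 30, 1632: 366 days (Feb 29, 1632 is in that span).
Sep 30, 1632 → Sep 30, 1633: 365 days.
Sep 30, 1633 → Sep 30, 1634: 365 days.
Sep 30, 1634 → Sep 30, 1635: 365 days.
Sep 30, 1635 → Sep 30, 1636: 366 days (Feb 29, 1636 is in that span).
Sep 30, 1636 → Sep 30, 1637: 365 days.
Sep 30, 1637 → Sep 30, 1638: 365 days.
Sep 30, 1638 → Sep 30, 1639: 365 days.
Sep 30, 1639 → Sep 30, 1640: 366 days (Feb 29, 1640 is in that span).
Sep 30, 1640 → Sep 30, 1641: 365 days.
Sep 30, 1641 → Sep 30, 1642: 365 days.
Sep 30, 1642 → Sep 30, 1643: 365 days.
Sep 30, 1643 → Sep 30, 1644: 366 days (Feb 29, 1644 is in that span).
Sep 30, 1644 → Sep 30, 1645: 365 days.
Sep 30, 1645 → Oct 30, 1645: 30 days (September has 30).
Oct 30, 1645 → Nov 30, 1645: 31 days (October has 31).
Nov 30, 1645 → Dec 30, 1645: 30 days (November has 30).
Dec 30, 1645 → Jan 30, 1646: 31 days (December has 31).
Jan 30, 1646 → Feb 28, 1646: 29 days (January has 31).
Feb 28, 1646 → Mar 28, 1646: 28 days (February has 28).
Mar 28, 1646 → Apr 28, 1646: 31 days (March has 31).
Apr 28, 1646 → May 28, 1646: 30 days (April has 30).
May 28, 1646 → Jun 28, 1646: 31 days (May has 31).
Jun 28, 1646 → Jul 28, 1646: 30 days (June has 30).
Jul 28, 1646 → Aug 4, 1646: 7 days.
Total: 5787 days.

5787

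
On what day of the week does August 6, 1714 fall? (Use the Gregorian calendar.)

Doomsday rule: the anchor day for the 1700s is Sunday. For year 14: 14÷12 = 1 r 2, and 2÷4 = 0, so 1+2+0 = 3.
Sunday + 3 ≡ Wednesday — that's 1714's doomsday.
In August the doomsday date is Aug 8.
Aug 6 is 2 days before Aug 8; 2 mod 7 = 2, so Wednesday − 2 = Monday.

Monday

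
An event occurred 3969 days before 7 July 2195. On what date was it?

−365 (one year) → Jul 7, 2194 (3604 left).
−365 (one year) → Jul 7, 2193 (3239 left).
−365 (one year) → Jul 7, 2192 (2874 left).
−366 (one year; includes Feb 29, 2192) → Jul 7, 2191 (2508 left).
−365 (one year) → Jul 7, 2190 (2143 left).
−365 (one year) → Jul 7, 2189 (1778 left).
−365 (one year) → Jul 7, 2188 (1413 left).
−366 (one year; includes Feb 29, 2188) → Jul 7, 2187 (1047 left).
−365 (one year) → Jul 7, 2186 (682 left).
−365 (one year) → Jul 7, 2185 (317 left).
−7 → Jun 30, 2185 (end of Jun, 30 days; 310 left).
−30 → May 31, 2185 (end of May, 31 days; 280 left).
−31 → Apr 30, 2185 (end of Apr, 30 days; 249 left).
−30 → Mar 31, 2185 (end of Mar, 31 days; 219 left).
−31 → Feb 28, 2185 (end of Feb, 28 days; 188 left).
−28 → Jan 31, 2185 (end of Jan, 31 days; 160 left).
−31 → Dec 31, 2184 (end of Dec, 31 days; 129 left).
−31 → Nov 30, 2184 (end of Nov, 30 days; 98 left).
−30 → Oct 31, 2184 (end of Oct, 31 days; 68 left).
−31 → Sep 30, 2184 (end of Sep, 30 days; 37 left).
−30 → Aug 31, 2184 (end of Aug, 31 days; 7 left).
−7 → Aug 24, 2184.

August 24, 2184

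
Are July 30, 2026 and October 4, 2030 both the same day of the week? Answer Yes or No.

No

From Jul 30, 2026 to Oct 4, 2030 is 1527 days.
1527 mod 7 = 1, so they are different weekdays.
(Jul 30, 2026 is a Thursday; Oct 4, 2030 is a Friday.)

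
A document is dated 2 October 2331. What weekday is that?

Doomsday rule: the anchor day for the 2300s is Wednesday. For year 31: 31÷12 = 2 r 7, and 7÷4 = 1, so 2+7+1 = 10.
Wednesday + 10 ≡ Saturday — that's 2331's doomsday.
In October the doomsday date is Oct 10.
Oct 2 is 8 days before Oct 10; 8 mod 7 = 1, so Saturday − 1 = Friday.

Friday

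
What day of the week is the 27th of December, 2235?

Doomsday rule: the anchor day for the 2200s is Friday. For year 35: 35÷12 = 2 r 11, and 11÷4 = 2, so 2+11+2 = 15.
Friday + 15 ≡ Saturday — that's 2235's doomsday.
In December the doomsday date is Dec 12.
Dec 27 is 15 days after Dec 12; 15 mod 7 = 1, so Saturday + 1 = Sunday.

Sunday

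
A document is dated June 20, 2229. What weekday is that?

Saturday

Doomsday rule: the anchor day for the 2200s is Friday. For year 29: 29÷12 = 2 r 5, and 5÷4 = 1, so 2+5+1 = 8.
Friday + 8 ≡ Saturday — that's 2229's doomsday.
In June the doomsday date is Jun 6.
Jun 20 is 14 days after Jun 6; 14 mod 7 = 0, so Saturday + 0 = Saturday.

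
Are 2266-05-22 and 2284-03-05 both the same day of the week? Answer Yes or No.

From May 22, 2266 to Mar 5, 2284 is 6497 days.
6497 mod 7 = 1, so they are different weekdays.
(May 22, 2266 is a Tuesday; Mar 5, 2284 is a Wednesday.)

No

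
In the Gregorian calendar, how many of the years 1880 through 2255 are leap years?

Multiples of 4 in [1880,2255]: 94.
Of those, multiples of 100: 4 (not leap unless ÷400).
Multiples of 400: 1.
Leap years = 94 − 4 + 1 = 91.

91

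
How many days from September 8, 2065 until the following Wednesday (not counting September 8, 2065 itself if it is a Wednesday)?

Sep 8, 2065 is a Tuesday.
From Tuesday to the next Wednesday is 1 day.

1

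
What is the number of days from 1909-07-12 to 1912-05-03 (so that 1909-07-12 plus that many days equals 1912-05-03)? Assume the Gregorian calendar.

Jul 12, 1909 → Jul 12, 1910: 365 days.
Jul 12, 1910 → Jul 12, 1911: 365 days.
Jul 12, 1911 → Aug 12, 1911: 31 days (July has 31).
Aug 12, 1911 → Sep 12, 1911: 31 days (August has 31).
Sep 12, 1911 → Oct 12, 1911: 30 days (September has 30).
Oct 12, 1911 → Nov 12, 1911: 31 days (October has 31).
Nov 12, 1911 → Dec 12, 1911: 30 days (November has 30).
Dec 12, 1911 → Jan 12, 1912: 31 days (December has 31).
Jan 12, 1912 → Feb 12, 1912: 31 days (January has 31).
Feb 12, 1912 → Mar 12, 1912: 29 days (February has 29).
Mar 12, 1912 → Apr 12, 1912: 31 days (March has 31).
Apr 12, 1912 → May 3, 1912: 21 days.
Total: 1026 days.

1026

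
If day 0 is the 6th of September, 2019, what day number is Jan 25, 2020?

141

Sep 6, 2019 → Oct 6, 2019: 30 days (September has 30).
Oct 6, 2019 → Nov 6, 2019: 31 days (October has 31).
Nov 6, 2019 → Dec 6, 2019: 30 days (November has 30).
Dec 6, 2019 → Jan 6, 2020: 31 days (December has 31).
Jan 6, 2020 → Jan 25, 2020: 19 days.
Total: 141 days.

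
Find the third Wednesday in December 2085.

December 19, 2085

December 1, 2085 is a Saturday.
The first Wednesday is therefore December 5 (4 days later).
The third Wednesday is 5 + 2×7 = December 19.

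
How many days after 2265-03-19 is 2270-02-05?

1784

Mar 19, 2265 → Mar 19, 2266: 365 days.
Mar 19, 2266 → Mar 19, 2267: 365 days.
Mar 19, 2267 → Mar 19, 2268: 366 days (Feb 29, 2268 is in that span).
Mar 19, 2268 → Mar 19, 2269: 365 days.
Mar 19, 2269 → Apr 19, 2269: 31 days (March has 31).
Apr 19, 2269 → May 19, 2269: 30 days (April has 30).
May 19, 2269 → Jun 19, 2269: 31 days (May has 31).
Jun 19, 2269 → Jul 19, 2269: 30 days (June has 30).
Jul 19, 2269 → Aug 19, 2269: 31 days (July has 31).
Aug 19, 2269 → Sep 19, 2269: 31 days (August has 31).
Sep 19, 2269 → Oct 19, 2269: 30 days (September has 30).
Oct 19, 2269 → Nov 19, 2269: 31 days (October has 31).
Nov 19, 2269 → Dec 19, 2269: 30 days (November has 30).
Dec 19, 2269 → Jan 19, 2270: 31 days (December has 31).
Jan 19, 2270 → Feb 5, 2270: 17 days.
Total: 1784 days.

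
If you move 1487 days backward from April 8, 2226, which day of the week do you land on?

Apr 8, 2226 is a Saturday.
1487 mod 7 = 3, so 1487 days before a Saturday is Saturday − 3 = Wednesday.

Wednesday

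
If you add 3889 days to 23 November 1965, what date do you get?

+365 (one year) → Nov 23, 1966 (3524 left).
+365 (one year) → Nov 23, 1967 (3159 left).
+366 (one year; includes Feb 29, 1968) → Nov 23, 1968 (2793 left).
+365 (one year) → Nov 23, 1969 (2428 left).
+365 (one year) → Nov 23, 1970 (2063 left).
+365 (one year) → Nov 23, 1971 (1698 left).
+366 (one year; includes Feb 29, 1972) → Nov 23, 1972 (1332 left).
+365 (one year) → Nov 23, 1973 (967 left).
+365 (one year) → Nov 23, 1974 (602 left).
+365 (one year) → Nov 23, 1975 (237 left).
Nov has 30 days: +8 → Dec 1, 1975 (229 left).
Dec has 31 days: +31 → Jan 1, 1976 (198 left).
Jan has 31 days: +31 → Feb 1, 1976 (167 left).
Feb has 29 days: +29 → Mar 1, 1976 (138 left).
Mar has 31 days: +31 → Apr 1, 1976 (107 left).
Apr has 30 days: +30 → May 1, 1976 (77 left).
May has 31 days: +31 → Jun 1, 1976 (46 left).
Jun has 30 days: +30 → Jul 1, 1976 (16 left).
+16 → Jul 17, 1976.

July 17, 1976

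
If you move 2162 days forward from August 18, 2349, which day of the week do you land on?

Aug 18, 2349 is a Thursday.
2162 mod 7 = 6, so 2162 days after a Thursday is Thursday + 6 = Wednesday.

Wednesday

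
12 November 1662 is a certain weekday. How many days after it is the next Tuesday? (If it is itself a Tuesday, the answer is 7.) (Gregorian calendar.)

2

Nov 12, 1662 is a Sunday.
From Sunday to the next Tuesday is 2 days.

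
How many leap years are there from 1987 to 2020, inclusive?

9

Multiples of 4 in [1987,2020]: 9.
Of those, multiples of 100: 1 (not leap unless ÷400).
Multiples of 400: 1.
Leap years = 9 − 1 + 1 = 9.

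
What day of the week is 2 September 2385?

Doomsday rule: the anchor day for the 2300s is Wednesday. For year 85: 85÷12 = 7 r 1, and 1÷4 = 0, so 7+1+0 = 8.
Wednesday + 8 ≡ Thursday — that's 2385's doomsday.
In September the doomsday date is Sep 5.
Sep 2 is 3 days before Sep 5; 3 mod 7 = 3, so Thursday − 3 = Monday.

Monday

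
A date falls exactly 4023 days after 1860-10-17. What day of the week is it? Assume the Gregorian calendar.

Oct 17, 1860 is a Wednesday.
4023 mod 7 = 5, so 4023 days after a Wednesday is Wednesday + 5 = Monday.

Monday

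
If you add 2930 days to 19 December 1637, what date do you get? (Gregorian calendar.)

December 27, 1645

+365 (one year) → Dec 19, 1638 (2565 left).
+365 (one year) → Dec 19, 1639 (2200 left).
+366 (one year; includes Feb 29, 1640) → Dec 19, 1640 (1834 left).
+365 (one year) → Dec 19, 1641 (1469 left).
+365 (one year) → Dec 19, 1642 (1104 left).
+365 (one year) → Dec 19, 1643 (739 left).
+366 (one year; includes Feb 29, 1644) → Dec 19, 1644 (373 left).
Dec has 31 days: +13 → Jan 1, 1645 (360 left).
Jan has 31 days: +31 → Feb 1, 1645 (329 left).
Feb has 28 days: +28 → Mar 1, 1645 (301 left).
Mar has 31 days: +31 → Apr 1, 1645 (270 left).
Apr has 30 days: +30 → May 1, 1645 (240 left).
May has 31 days: +31 → Jun 1, 1645 (209 left).
Jun has 30 days: +30 → Jul 1, 1645 (179 left).
Jul has 31 days: +31 → Aug 1, 1645 (148 left).
Aug has 31 days: +31 → Sep 1, 1645 (117 left).
Sep has 30 days: +30 → Oct 1, 1645 (87 left).
Oct has 31 days: +31 → Nov 1, 1645 (56 left).
Nov has 30 days: +30 → Dec 1, 1645 (26 left).
+26 → Dec 27, 1645.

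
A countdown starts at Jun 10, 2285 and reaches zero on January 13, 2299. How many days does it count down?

4965

Jun 10, 2285 → Jun 10, 2286: 365 days.
Jun 10, 2286 → Jun 10, 2287: 365 days.
Jun 10, 2287 → Jun 10, 2288: 366 days (Feb 29, 2288 is in that span).
Jun 10, 2288 → Jun 10, 2289: 365 days.
Jun 10, 2289 → Jun 10, 2290: 365 days.
Jun 10, 2290 → Jun 10, 2291: 365 days.
Jun 10, 2291 → Jun 10, 2292: 366 days (Feb 29, 2292 is in that span).
Jun 10, 2292 → Jun 10, 2293: 365 days.
Jun 10, 2293 → Jun 10, 2294: 365 days.
Jun 10, 2294 → Jun 10, 2295: 365 days.
Jun 10, 2295 → Jun 10, 2296: 366 days (Feb 29, 2296 is in that span).
Jun 10, 2296 → Jun 10, 2297: 365 days.
Jun 10, 2297 → Jun 10, 2298: 365 days.
Jun 10, 2298 → Jul 10, 2298: 30 days (June has 30).
Jul 10, 2298 → Aug 10, 2298: 31 days (July has 31).
Aug 10, 2298 → Sep 10, 2298: 31 days (August has 31).
Sep 10, 2298 → Oct 10, 2298: 30 days (September has 30).
Oct 10, 2298 → Nov 10, 2298: 31 days (October has 31).
Nov 10, 2298 → Dec 10, 2298: 30 days (November has 30).
Dec 10, 2298 → Jan 10, 2299: 31 days (December has 31).
Jan 10, 2299 → Jan 13, 2299: 3 days.
Total: 4965 days.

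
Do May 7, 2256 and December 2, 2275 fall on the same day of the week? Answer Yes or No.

No

From May 7, 2256 to Dec 2, 2275 is 7148 days.
7148 mod 7 = 1, so they are different weekdays.
(May 7, 2256 is a Wednesday; Dec 2, 2275 is a Thursday.)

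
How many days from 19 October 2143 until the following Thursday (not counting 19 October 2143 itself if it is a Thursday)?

Oct 19, 2143 is a Saturday.
From Saturday to the next Thursday is 5 days.

5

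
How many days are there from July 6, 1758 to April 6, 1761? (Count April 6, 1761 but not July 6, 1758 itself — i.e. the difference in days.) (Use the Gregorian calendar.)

Jul 6, 1758 → Jul 6, 1759: 365 days.
Jul 6, 1759 → Jul 6, 1760: 366 days (Feb 29, 1760 is in that span).
Jul 6, 1760 → Aug 6, 1760: 31 days (July has 31).
Aug 6, 1760 → Sep 6, 1760: 31 days (August has 31).
Sep 6, 1760 → Oct 6, 1760: 30 days (September has 30).
Oct 6, 1760 → Nov 6, 1760: 31 days (October has 31).
Nov 6, 1760 → Dec 6, 1760: 30 days (November has 30).
Dec 6, 1760 → Jan 6, 1761: 31 days (December has 31).
Jan 6, 1761 → Feb 6, 1761: 31 days (January has 31).
Feb 6, 1761 → Mar 6, 1761: 28 days (February has 28).
Mar 6, 1761 → Apr 6, 1761: 31 days.
Total: 1005 days.

1005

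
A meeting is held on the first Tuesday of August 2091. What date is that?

August 1, 2091 is a Wednesday.
The first Tuesday is therefore August 7 (6 days later).

August 7, 2091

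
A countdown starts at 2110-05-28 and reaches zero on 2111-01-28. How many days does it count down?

May 28, 2110 → Jun 28, 2110: 31 days (May has 31).
Jun 28, 2110 → Jul 28, 2110: 30 days (June has 30).
Jul 28, 2110 → Aug 28, 2110: 31 days (July has 31).
Aug 28, 2110 → Sep 28, 2110: 31 days (August has 31).
Sep 28, 2110 → Oct 28, 2110: 30 days (September has 30).
Oct 28, 2110 → Nov 28, 2110: 31 days (October has 31).
Nov 28, 2110 → Dec 28, 2110: 30 days (November has 30).
Dec 28, 2110 → Jan 28, 2111: 31 days.
Total: 245 days.

245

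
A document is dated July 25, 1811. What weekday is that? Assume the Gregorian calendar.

Thursday

Doomsday rule: the anchor day for the 1800s is Friday. For year 11: 11÷12 = 0 r 11, and 11÷4 = 2, so 0+11+2 = 13.
Friday + 13 ≡ Thursday — that's 1811's doomsday.
In July the doomsday date is Jul 11.
Jul 25 is 14 days after Jul 11; 14 mod 7 = 0, so Thursday + 0 = Thursday.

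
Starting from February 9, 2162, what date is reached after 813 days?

+365 (one year) → Feb 9, 2163 (448 left).
+365 (one year) → Feb 9, 2164 (83 left).
Feb has 29 days: +21 → Mar 1, 2164 (62 left).
Mar has 31 days: +31 → Apr 1, 2164 (31 left).
Apr has 30 days: +30 → May 1, 2164 (1 left).
+1 → May 2, 2164.

May 2, 2164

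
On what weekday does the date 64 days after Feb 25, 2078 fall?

Saturday

First find the weekday of Feb 25, 2078. Doomsday rule: the anchor day for the 2000s is Tuesday. For year 78: 78÷12 = 6 r 6, and 6÷4 = 1, so 6+6+1 = 13.
Tuesday + 13 ≡ Monday — that's 2078's doomsday.
In February the doomsday date is Feb 28 (2078 is not a leap year).
Feb 25 is 3 days before Feb 28; 3 mod 7 = 3, so Monday − 3 = Friday.
64 mod 7 = 1, so 64 days after a Friday is Friday + 1 = Saturday.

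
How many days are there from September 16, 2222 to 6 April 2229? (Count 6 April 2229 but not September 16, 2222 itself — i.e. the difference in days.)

Sep 16, 2222 → Sep 16, 2223: 365 days.
Sep 16, 2223 → Sep 16, 2224: 366 days (Feb 29, 2224 is in that span).
Sep 16, 2224 → Sep 16, 2225: 365 days.
Sep 16, 2225 → Sep 16, 2226: 365 days.
Sep 16, 2226 → Sep 16, 2227: 365 days.
Sep 16, 2227 → Sep 16, 2228: 366 days (Feb 29, 2228 is in that span).
Sep 16, 2228 → Oct 16, 2228: 30 days (September has 30).
Oct 16, 2228 → Nov 16, 2228: 31 days (October has 31).
Nov 16, 2228 → Dec 16, 2228: 30 days (November has 30).
Dec 16, 2228 → Jan 16, 2229: 31 days (December has 31).
Jan 16, 2229 → Feb 16, 2229: 31 days (January has 31).
Feb 16, 2229 → Mar 16, 2229: 28 days (February has 28).
Mar 16, 2229 → Apr 6, 2229: 21 days.
Total: 2394 days.

2394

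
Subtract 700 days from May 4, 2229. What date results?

June 4, 2227

−365 (one year) → May 4, 2228 (335 left).
−4 → Apr 30, 2228 (end of Apr, 30 days; 331 left).
−30 → Mar 31, 2228 (end of Mar, 31 days; 301 left).
−31 → Feb 29, 2228 (end of Feb, 29 days; 270 left).
−29 → Jan 31, 2228 (end of Jan, 31 days; 241 left).
−31 → Dec 31, 2227 (end of Dec, 31 days; 210 left).
−31 → Nov 30, 2227 (end of Nov, 30 days; 179 left).
−30 → Oct 31, 2227 (end of Oct, 31 days; 149 left).
−31 → Sep 30, 2227 (end of Sep, 30 days; 118 left).
−30 → Aug 31, 2227 (end of Aug, 31 days; 88 left).
−31 → Jul 31, 2227 (end of Jul, 31 days; 57 left).
−31 → Jun 30, 2227 (end of Jun, 30 days; 26 left).
−26 → Jun 4, 2227.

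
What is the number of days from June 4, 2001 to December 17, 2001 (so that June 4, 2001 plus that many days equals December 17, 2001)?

196

Jun 4, 2001 → Jul 4, 2001: 30 days (June has 30).
Jul 4, 2001 → Aug 4, 2001: 31 days (July has 31).
Aug 4, 2001 → Sep 4, 2001: 31 days (August has 31).
Sep 4, 2001 → Oct 4, 2001: 30 days (September has 30).
Oct 4, 2001 → Nov 4, 2001: 31 days (October has 31).
Nov 4, 2001 → Dec 4, 2001: 30 days (November has 30).
Dec 4, 2001 → Dec 17, 2001: 13 days.
Total: 196 days.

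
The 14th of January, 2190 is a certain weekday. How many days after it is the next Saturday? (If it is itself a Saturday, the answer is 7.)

2

Jan 14, 2190 is a Thursday.
From Thursday to the next Saturday is 2 days.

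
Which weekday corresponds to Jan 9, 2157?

Doomsday rule: the anchor day for the 2100s is Sunday. For year 57: 57÷12 = 4 r 9, and 9÷4 = 2, so 4+9+2 = 15.
Sunday + 15 ≡ Monday — that's 2157's doomsday.
In January the doomsday date is Jan 3 (2157 is not a leap year).
Jan 9 is 6 days after Jan 3; 6 mod 7 = 6, so Monday + 6 = Sunday.

Sunday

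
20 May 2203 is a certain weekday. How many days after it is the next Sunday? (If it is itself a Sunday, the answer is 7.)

May 20, 2203 is a Friday.
From Friday to the next Sunday is 2 days.

2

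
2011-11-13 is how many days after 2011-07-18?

Jul 18, 2011 → Aug 18, 2011: 31 days (July has 31).
Aug 18, 2011 → Sep 18, 2011: 31 days (August has 31).
Sep 18, 2011 → Oct 18, 2011: 30 days (September has 30).
Oct 18, 2011 → Nov 13, 2011: 26 days.
Total: 118 days.

118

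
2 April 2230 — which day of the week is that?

Friday

Doomsday rule: the anchor day for the 2200s is Friday. For year 30: 30÷12 = 2 r 6, and 6÷4 = 1, so 2+6+1 = 9.
Friday + 9 ≡ Sunday — that's 2230's doomsday.
In April the doomsday date is Apr 4.
Apr 2 is 2 days before Apr 4; 2 mod 7 = 2, so Sunday − 2 = Friday.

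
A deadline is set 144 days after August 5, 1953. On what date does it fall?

Aug has 31 days: +27 → Sep 1, 1953 (117 left).
Sep has 30 days: +30 → Oct 1, 1953 (87 left).
Oct has 31 days: +31 → Nov 1, 1953 (56 left).
Nov has 30 days: +30 → Dec 1, 1953 (26 left).
+26 → Dec 27, 1953.

December 27, 1953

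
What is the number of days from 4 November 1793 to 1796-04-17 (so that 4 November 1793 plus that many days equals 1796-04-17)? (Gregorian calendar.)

895

Nov 4, 1793 → Nov 4, 1794: 365 days.
Nov 4, 1794 → Nov 4, 1795: 365 days.
Nov 4, 1795 → Dec 4, 1795: 30 days (November has 30).
Dec 4, 1795 → Jan 4, 1796: 31 days (December has 31).
Jan 4, 1796 → Feb 4, 1796: 31 days (January has 31).
Feb 4, 1796 → Mar 4, 1796: 29 days (February has 29).
Mar 4, 1796 → Apr 4, 1796: 31 days (March has 31).
Apr 4, 1796 → Apr 17, 1796: 13 days.
Total: 895 days.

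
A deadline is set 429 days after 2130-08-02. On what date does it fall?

October 5, 2131

+365 (one year) → Aug 2, 2131 (64 left).
Aug has 31 days: +30 → Sep 1, 2131 (34 left).
Sep has 30 days: +30 → Oct 1, 2131 (4 left).
+4 → Oct 5, 2131.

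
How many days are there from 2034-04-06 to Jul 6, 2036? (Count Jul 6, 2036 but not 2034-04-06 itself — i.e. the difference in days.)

822

Apr 6, 2034 → Apr 6, 2035: 365 days.
Apr 6, 2035 → Apr 6, 2036: 366 days (Feb 29, 2036 is in that span).
Apr 6, 2036 → May 6, 2036: 30 days (April has 30).
May 6, 2036 → Jun 6, 2036: 31 days (May has 31).
Jun 6, 2036 → Jul 6, 2036: 30 days.
Total: 822 days.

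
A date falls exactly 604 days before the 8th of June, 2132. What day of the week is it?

Friday

Jun 8, 2132 is a Sunday.
604 mod 7 = 2, so 604 days before a Sunday is Sunday − 2 = Friday.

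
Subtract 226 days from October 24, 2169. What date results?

−24 → Sep 30, 2169 (end of Sep, 30 days; 202 left).
−30 → Aug 31, 2169 (end of Aug, 31 days; 172 left).
−31 → Jul 31, 2169 (end of Jul, 31 days; 141 left).
−31 → Jun 30, 2169 (end of Jun, 30 days; 110 left).
−30 → May 31, 2169 (end of May, 31 days; 80 left).
−31 → Apr 30, 2169 (end of Apr, 30 days; 49 left).
−30 → Mar 31, 2169 (end of Mar, 31 days; 19 left).
−19 → Mar 12, 2169.

March 12, 2169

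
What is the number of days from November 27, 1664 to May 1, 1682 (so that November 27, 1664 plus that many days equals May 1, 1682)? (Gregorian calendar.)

6364

Nov 27, 1664 → Nov 27, 1665: 365 days.
Nov 27, 1665 → Nov 27, 1666: 365 days.
Nov 27, 1666 → Nov 27, 1667: 365 days.
Nov 27, 1667 → Nov 27, 1668: 366 days (Feb 29, 1668 is in that span).
Nov 27, 1668 → Nov 27, 1669: 365 days.
Nov 27, 1669 → Nov 27, 1670: 365 days.
Nov 27, 1670 → Nov 27, 1671: 365 days.
Nov 27, 1671 → Nov 27, 1672: 366 days (Feb 29, 1672 is in that span).
Nov 27, 1672 → Nov 27, 1673: 365 days.
Nov 27, 1673 → Nov 27, 1674: 365 days.
Nov 27, 1674 → Nov 27, 1675: 365 days.
Nov 27, 1675 → Nov 27, 1676: 366 days (Feb 29, 1676 is in that span).
Nov 27, 1676 → Nov 27, 1677: 365 days.
Nov 27, 1677 → Nov 27, 1678: 365 days.
Nov 27, 1678 → Nov 27, 1679: 365 days.
Nov 27, 1679 → Nov 27, 1680: 366 days (Feb 29, 1680 is in that span).
Nov 27, 1680 → Nov 27, 1681: 365 days.
Nov 27, 1681 → Dec 27, 1681: 30 days (November has 30).
Dec 27, 1681 → Jan 27, 1682: 31 days (December has 31).
Jan 27, 1682 → Feb 27, 1682: 31 days (January has 31).
Feb 27, 1682 → Mar 27, 1682: 28 days (February has 28).
Mar 27, 1682 → Apr 27, 1682: 31 days (March has 31).
Apr 27, 1682 → May 1, 1682: 4 days.
Total: 6364 days.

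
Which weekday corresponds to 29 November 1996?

Friday

January 1, 1996 is a Monday.
Jan 1, 1996 → Feb 1, 1996: 31 days (January has 31).
Feb 1, 1996 → Mar 1, 1996: 29 days (February has 29).
Mar 1, 1996 → Apr 1, 1996: 31 days (March has 31).
Apr 1, 1996 → May 1, 1996: 30 days (April has 30).
May 1, 1996 → Jun 1, 1996: 31 days (May has 31).
Jun 1, 1996 → Jul 1, 1996: 30 days (June has 30).
Jul 1, 1996 → Aug 1, 1996: 31 days (July has 31).
Aug 1, 1996 → Sep 1, 1996: 31 days (August has 31).
Sep 1, 1996 → Oct 1, 1996: 30 days (September has 30).
Oct 1, 1996 → Nov 1, 1996: 31 days (October has 31).
Nov 1, 1996 → Nov 29, 1996: 28 days.
Total: 333 days.
333 mod 7 = 4, so Monday + 4 = Friday.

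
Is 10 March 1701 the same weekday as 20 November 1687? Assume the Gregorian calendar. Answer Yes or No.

Yes

From Nov 20, 1687 to Mar 10, 1701 is 4858 days.
4858 mod 7 = 0, so they are the same weekday.
(Nov 20, 1687 is a Thursday; Mar 10, 1701 is a Thursday.)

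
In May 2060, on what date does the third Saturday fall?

May 15, 2060

May 1, 2060 is a Saturday.
The first Saturday is therefore May 1 (same day).
The third Saturday is 1 + 2×7 = May 15.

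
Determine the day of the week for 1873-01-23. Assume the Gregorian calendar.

Doomsday rule: the anchor day for the 1800s is Friday. For year 73: 73÷12 = 6 r 1, and 1÷4 = 0, so 6+1+0 = 7.
Friday + 7 ≡ Friday — that's 1873's doomsday.
In January the doomsday date is Jan 3 (1873 is not a leap year).
Jan 23 is 20 days after Jan 3; 20 mod 7 = 6, so Friday + 6 = Thursday.

Thursday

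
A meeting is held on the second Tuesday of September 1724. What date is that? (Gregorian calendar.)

September 12, 1724

September 1, 1724 is a Friday.
The first Tuesday is therefore September 5 (4 days later).
The second Tuesday is 5 + 1×7 = September 12.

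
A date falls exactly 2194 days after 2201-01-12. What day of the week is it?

Thursday

Jan 12, 2201 is a Monday.
2194 mod 7 = 3, so 2194 days after a Monday is Monday + 3 = Thursday.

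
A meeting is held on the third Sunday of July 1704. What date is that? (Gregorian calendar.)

July 20, 1704

July 1, 1704 is a Tuesday.
The first Sunday is therefore July 6 (5 days later).
The third Sunday is 6 + 2×7 = July 20.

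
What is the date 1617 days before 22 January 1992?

−365 (one year) → Jan 22, 1991 (1252 left).
−365 (one year) → Jan 22, 1990 (887 left).
−365 (one year) → Jan 22, 1989 (522 left).
−366 (one year; includes Feb 29, 1988) → Jan 22, 1988 (156 left).
−22 → Dec 31, 1987 (end of Dec, 31 days; 134 left).
−31 → Nov 30, 1987 (end of Nov, 30 days; 103 left).
−30 → Oct 31, 1987 (end of Oct, 31 days; 73 left).
−31 → Sep 30, 1987 (end of Sep, 30 days; 42 left).
−30 → Aug 31, 1987 (end of Aug, 31 days; 12 left).
−12 → Aug 19, 1987.

August 19, 1987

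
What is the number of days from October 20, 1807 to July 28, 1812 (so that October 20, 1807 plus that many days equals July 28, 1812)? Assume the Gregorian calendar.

Oct 20, 1807 → Oct 20, 1808: 366 days (Feb 29, 1808 is in that span).
Oct 20, 1808 → Oct 20, 1809: 365 days.
Oct 20, 1809 → Oct 20, 1810: 365 days.
Oct 20, 1810 → Oct 20, 1811: 365 days.
Oct 20, 1811 → Nov 20, 1811: 31 days (October has 31).
Nov 20, 1811 → Dec 20, 1811: 30 days (November has 30).
Dec 20, 1811 → Jan 20, 1812: 31 days (December has 31).
Jan 20, 1812 → Feb 20, 1812: 31 days (January has 31).
Feb 20, 1812 → Mar 20, 1812: 29 days (February has 29).
Mar 20, 1812 → Apr 20, 1812: 31 days (March has 31).
Apr 20, 1812 → May 20, 1812: 30 days (April has 30).
May 20, 1812 → Jun 20, 1812: 31 days (May has 31).
Jun 20, 1812 → Jul 20, 1812: 30 days (June has 30).
Jul 20, 1812 → Jul 28, 1812: 8 days.
Total: 1743 days.

1743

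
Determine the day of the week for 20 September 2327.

Tuesday

Doomsday rule: the anchor day for the 2300s is Wednesday. For year 27: 27÷12 = 2 r 3, and 3÷4 = 0, so 2+3+0 = 5.
Wednesday + 5 ≡ Monday — that's 2327's doomsday.
In September the doomsday date is Sep 5.
Sep 20 is 15 days after Sep 5; 15 mod 7 = 1, so Monday + 1 = Tuesday.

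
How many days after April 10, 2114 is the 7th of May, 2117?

Apr 10, 2114 → Apr 10, 2115: 365 days.
Apr 10, 2115 → Apr 10, 2116: 366 days (Feb 29, 2116 is in that span).
Apr 10, 2116 → May 10, 2116: 30 days (April has 30).
May 10, 2116 → Jun 10, 2116: 31 days (May has 31).
Jun 10, 2116 → Jul 10, 2116: 30 days (June has 30).
Jul 10, 2116 → Aug 10, 2116: 31 days (July has 31).
Aug 10, 2116 → Sep 10, 2116: 31 days (August has 31).
Sep 10, 2116 → Oct 10, 2116: 30 days (September has 30).
Oct 10, 2116 → Nov 10, 2116: 31 days (October has 31).
Nov 10, 2116 → Dec 10, 2116: 30 days (November has 30).
Dec 10, 2116 → Jan 10, 2117: 31 days (December has 31).
Jan 10, 2117 → Feb 10, 2117: 31 days (January has 31).
Feb 10, 2117 → Mar 10, 2117: 28 days (February has 28).
Mar 10, 2117 → Apr 10, 2117: 31 days (March has 31).
Apr 10, 2117 → May 7, 2117: 27 days.
Total: 1123 days.

1123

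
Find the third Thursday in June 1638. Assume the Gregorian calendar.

June 17, 1638

June 1, 1638 is a Tuesday.
The first Thursday is therefore June 3 (2 days later).
The third Thursday is 3 + 2×7 = June 17.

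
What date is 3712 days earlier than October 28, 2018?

−365 (one year) → Oct 28, 2017 (3347 left).
−365 (one year) → Oct 28, 2016 (2982 left).
−366 (one year; includes Feb 29, 2016) → Oct 28, 2015 (2616 left).
−365 (one year) → Oct 28, 2014 (2251 left).
−365 (one year) → Oct 28, 2013 (1886 left).
−365 (one year) → Oct 28, 2012 (1521 left).
−366 (one year; includes Feb 29, 2012) → Oct 28, 2011 (1155 left).
−365 (one year) → Oct 28, 2010 (790 left).
−365 (one year) → Oct 28, 2009 (425 left).
−365 (one year) → Oct 28, 2008 (60 left).
−28 → Sep 30, 2008 (end of Sep, 30 days; 32 left).
−30 → Aug 31, 2008 (end of Aug, 31 days; 2 left).
−2 → Aug 29, 2008.

August 29, 2008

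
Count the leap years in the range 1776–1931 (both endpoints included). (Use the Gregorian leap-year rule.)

37

Multiples of 4 in [1776,1931]: 39.
Of those, multiples of 100: 2 (not leap unless ÷400).
Multiples of 400: 0.
Leap years = 39 − 2 + 0 = 37.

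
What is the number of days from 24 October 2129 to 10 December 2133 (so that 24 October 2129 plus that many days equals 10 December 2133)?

1508

Oct 24, 2129 → Oct 24, 2130: 365 days.
Oct 24, 2130 → Oct 24, 2131: 365 days.
Oct 24, 2131 → Oct 24, 2132: 366 days (Feb 29, 2132 is in that span).
Oct 24, 2132 → Oct 24, 2133: 365 days.
Oct 24, 2133 → Nov 24, 2133: 31 days (October has 31).
Nov 24, 2133 → Dec 10, 2133: 16 days.
Total: 1508 days.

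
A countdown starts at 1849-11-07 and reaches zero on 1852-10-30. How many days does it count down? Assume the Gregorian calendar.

Nov 7, 1849 → Nov 7, 1850: 365 days.
Nov 7, 1850 → Nov 7, 1851: 365 days.
Nov 7, 1851 → Dec 7, 1851: 30 days (November has 30).
Dec 7, 1851 → Jan 7, 1852: 31 days (December has 31).
Jan 7, 1852 → Feb 7, 1852: 31 days (January has 31).
Feb 7, 1852 → Mar 7, 1852: 29 days (February has 29).
Mar 7, 1852 → Apr 7, 1852: 31 days (March has 31).
Apr 7, 1852 → May 7, 1852: 30 days (April has 30).
May 7, 1852 → Jun 7, 1852: 31 days (May has 31).
Jun 7, 1852 → Jul 7, 1852: 30 days (June has 30).
Jul 7, 1852 → Aug 7, 1852: 31 days (July has 31).
Aug 7, 1852 → Sep 7, 1852: 31 days (August has 31).
Sep 7, 1852 → Oct 7, 1852: 30 days (September has 30).
Oct 7, 1852 → Oct 30, 1852: 23 days.
Total: 1088 days.

1088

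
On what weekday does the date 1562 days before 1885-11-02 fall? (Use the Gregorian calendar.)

Sunday

Nov 2, 1885 is a Monday.
1562 mod 7 = 1, so 1562 days before a Monday is Monday − 1 = Sunday.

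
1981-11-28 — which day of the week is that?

Doomsday rule: the anchor day for the 1900s is Wednesday. For year 81: 81÷12 = 6 r 9, and 9÷4 = 2, so 6+9+2 = 17.
Wednesday + 17 ≡ Saturday — that's 1981's doomsday.
In November the doomsday date is Nov 7.
Nov 28 is 21 days after Nov 7; 21 mod 7 = 0, so Saturday + 0 = Saturday.

Saturday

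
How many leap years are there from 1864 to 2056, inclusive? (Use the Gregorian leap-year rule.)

48

Multiples of 4 in [1864,2056]: 49.
Of those, multiples of 100: 2 (not leap unless ÷400).
Multiples of 400: 1.
Leap years = 49 − 2 + 1 = 48.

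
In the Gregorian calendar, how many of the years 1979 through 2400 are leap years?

103

Multiples of 4 in [1979,2400]: 106.
Of those, multiples of 100: 5 (not leap unless ÷400).
Multiples of 400: 2.
Leap years = 106 − 5 + 2 = 103.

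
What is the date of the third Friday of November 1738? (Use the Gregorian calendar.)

November 21, 1738

November 1, 1738 is a Saturday.
The first Friday is therefore November 7 (6 days later).
The third Friday is 7 + 2×7 = November 21.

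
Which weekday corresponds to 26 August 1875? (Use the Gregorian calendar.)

Thursday

Doomsday rule: the anchor day for the 1800s is Friday. For year 75: 75÷12 = 6 r 3, and 3÷4 = 0, so 6+3+0 = 9.
Friday + 9 ≡ Sunday — that's 1875's doomsday.
In August the doomsday date is Aug 8.
Aug 26 is 18 days after Aug 8; 18 mod 7 = 4, so Sunday + 4 = Thursday.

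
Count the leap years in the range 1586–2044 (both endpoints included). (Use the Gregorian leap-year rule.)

112

Multiples of 4 in [1586,2044]: 115.
Of those, multiples of 100: 5 (not leap unless ÷400).
Multiples of 400: 2.
Leap years = 115 − 5 + 2 = 112.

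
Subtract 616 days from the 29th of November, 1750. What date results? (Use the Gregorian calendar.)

−365 (one year) → Nov 29, 1749 (251 left).
−29 → Oct 31, 1749 (end of Oct, 31 days; 222 left).
−31 → Sep 30, 1749 (end of Sep, 30 days; 191 left).
−30 → Aug 31, 1749 (end of Aug, 31 days; 161 left).
−31 → Jul 31, 1749 (end of Jul, 31 days; 130 left).
−31 → Jun 30, 1749 (end of Jun, 30 days; 99 left).
−30 → May 31, 1749 (end of May, 31 days; 69 left).
−31 → Apr 30, 1749 (end of Apr, 30 days; 38 left).
−30 → Mar 31, 1749 (end of Mar, 31 days; 8 left).
−8 → Mar 23, 1749.

March 23, 1749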